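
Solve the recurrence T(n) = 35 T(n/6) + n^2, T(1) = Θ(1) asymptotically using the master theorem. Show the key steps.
T(n) = Θ(n^2)

log_6 35 ≈ 1.984. f(n) = n^2 dominates n^(log_6 35) since 2 > 1.984, and the regularity condition a·f(n/b) = 35·(n/6)^2 = (35/36)·n^2 ≤ c·f(n) holds with c = 35/36 ≈ 0.972 < 1. So this is Case 3: T(n) = Θ(f(n)) = Θ(n^2).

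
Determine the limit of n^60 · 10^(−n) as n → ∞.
lim = 0

Exponentials with base > 1 dominate every fixed polynomial: for any fixed c, n^c / 10^n → 0 as n → ∞ (e.g. by the ratio test, or by writing 10^n = e^(n ln 10) and noting e^(n ln 10) / n^c → ∞). Hence n^60 · 10^(−n) = n^60 / 10^n → 0.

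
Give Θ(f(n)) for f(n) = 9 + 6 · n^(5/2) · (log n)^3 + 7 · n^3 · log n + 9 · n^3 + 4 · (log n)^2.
f(n) ∈ Θ(n^3 · log n)

Compare the terms by growth order. For large n, n^a · (log n)^b dominates n^a' · (log n)^b' iff a > a', or (a = a' and b > b'). Ranking the 5 terms shows the dominant one is 7 · n^3 · log n. Hence f(n) ∈ Θ(n^3 · log n).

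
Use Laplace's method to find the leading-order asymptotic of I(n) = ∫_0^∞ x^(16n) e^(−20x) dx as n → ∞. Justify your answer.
I(n) ~ (sqrt(2π·16n) / 20) · (16n/(20e))^(16n)

Write the integrand as exp(16n ln x − 20x) and set f(x) = 16n ln x − 20x. Then f'(x) = 16n/x − 20 = 0 at x* = 16n/20, and f''(x*) = −16n/x*^2 = −20^2/(16n). Laplace's method (interior maximum) gives
  I(n) ~ e^(f(x*)) · sqrt(2π / |f''(x*)|)
        = exp(16n ln(16n/20) − 16n) · sqrt(2π · 16n / 20^2)
        = (16n/20)^(16n) e^(−16n) · sqrt(2π·16n) / 20
        = (sqrt(2π·16n) / 20) · (16n/(20e))^(16n).
This matches Γ(16n+1)/20^(16n+1) with Stirling applied to Γ.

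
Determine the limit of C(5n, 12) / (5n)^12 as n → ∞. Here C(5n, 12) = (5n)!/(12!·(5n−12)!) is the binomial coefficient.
lim = 1/12! = 1/479001600

With N = 5n → ∞: C(N, 12) / N^12 = [N(N−1)…(N−11)] / (12! · N^12) = (1/12!) · 1 · (1 − 1/(5n)) · … · (1 − 11/(5n)). Each factor → 1 as N → ∞, so the limit is 1/12! = 1/479001600.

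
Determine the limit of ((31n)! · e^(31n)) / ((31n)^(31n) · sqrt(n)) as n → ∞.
lim = sqrt(2π·31)

Stirling: (31n)! ~ sqrt(2π·31n) · (31n/e)^(31n). Hence
  (31n)! · e^(31n) / (31n)^(31n) ~ sqrt(2π·31n).
Dividing by sqrt(n): sqrt(2π·31n) / sqrt(n) = sqrt(2π·31) · n^((1−1)/2), so the limit is sqrt(2π·31).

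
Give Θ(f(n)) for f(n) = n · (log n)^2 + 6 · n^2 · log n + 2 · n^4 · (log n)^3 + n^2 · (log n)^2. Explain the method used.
f(n) ∈ Θ(n^4 · (log n)^3)

Compare the terms by growth order. For large n, n^a · (log n)^b dominates n^a' · (log n)^b' iff a > a', or (a = a' and b > b'). Ranking the 4 terms shows the dominant one is 2 · n^4 · (log n)^3. Hence f(n) ∈ Θ(n^4 · (log n)^3).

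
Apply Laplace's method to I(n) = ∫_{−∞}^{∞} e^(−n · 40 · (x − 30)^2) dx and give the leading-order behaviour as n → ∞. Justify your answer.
I(n) = sqrt(π/(40n))

Here φ(x) = 40 · (x − 30)^2 has its unique minimum at x* = 30 with φ(x*) = 0 and φ''(x*) = 80. Laplace's method gives
  I(n) ~ e^(−n φ(x*)) · sqrt(2π / (n · φ''(x*))) = sqrt(2π / (80n)) = sqrt(π/(40n)).
This is exact: substituting u = (x − 30)·sqrt(40n) gives I(n) = (1/sqrt(40n)) ∫_{−∞}^{∞} e^(−u^2) du = sqrt(π/(40n)).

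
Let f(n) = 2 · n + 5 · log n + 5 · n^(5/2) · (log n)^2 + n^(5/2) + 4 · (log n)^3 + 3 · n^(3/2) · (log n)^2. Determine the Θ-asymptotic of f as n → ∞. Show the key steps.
f(n) ∈ Θ(n^(5/2) · (log n)^2)

Compare the terms by growth order. For large n, n^a · (log n)^b dominates n^a' · (log n)^b' iff a > a', or (a = a' and b > b'). Ranking the 6 terms shows the dominant one is 5 · n^(5/2) · (log n)^2. Hence f(n) ∈ Θ(n^(5/2) · (log n)^2).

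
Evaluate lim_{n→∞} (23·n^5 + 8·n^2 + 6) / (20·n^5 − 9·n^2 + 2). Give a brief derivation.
lim = 23/20

For large n the leading n^5 terms dominate both numerator and denominator. Dividing top and bottom by n^5, every other term tends to 0, leaving 23/20.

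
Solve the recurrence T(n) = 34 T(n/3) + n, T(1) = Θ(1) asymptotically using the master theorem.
T(n) = Θ(n^(log_3 34))

Master theorem: compare f(n) = n to n^(log_3 34) where log_3 34 ≈ 3.210. Since 1 < log_3 34, we have f(n) = O(n^(log_3 34 − ε)) for some ε > 0 — Case 1. Hence T(n) = Θ(n^(log_3 34)).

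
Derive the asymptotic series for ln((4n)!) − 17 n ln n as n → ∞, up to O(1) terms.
ln((4n)!) − 17 n ln n = −13 n ln n + 4(ln 4 − 1) n + (1/2) ln(2π·4n) + O(1/n)

Stirling: ln((4n)!) = 4n ln(4n) − 4n + (1/2) ln(2π·4n) + O(1/n).
Expand 4n ln(4n) = 4n (ln n + ln 4) = 4n ln n + 4n ln 4.
Subtract 17n ln n: leading term is (4 − 17) n ln n = −13 n ln n. The next term is 4n ln 4 − 4n = 4(ln 4 − 1) n. Then the (1/2) ln(2π·4n) correction.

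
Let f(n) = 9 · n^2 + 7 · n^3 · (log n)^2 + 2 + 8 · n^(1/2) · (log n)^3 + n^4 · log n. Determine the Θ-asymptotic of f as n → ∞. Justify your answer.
f(n) ∈ Θ(n^4 · log n)

Compare the terms by growth order. For large n, n^a · (log n)^b dominates n^a' · (log n)^b' iff a > a', or (a = a' and b > b'). Ranking the 5 terms shows the dominant one is n^4 · log n. Hence f(n) ∈ Θ(n^4 · log n).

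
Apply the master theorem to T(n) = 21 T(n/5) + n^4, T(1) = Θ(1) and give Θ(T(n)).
T(n) = Θ(n^4)

log_5 21 ≈ 1.892. f(n) = n^4 dominates n^(log_5 21) since 4 > 1.892, and the regularity condition a·f(n/b) = 21·(n/5)^4 = (21/625)·n^4 ≤ c·f(n) holds with c = 21/625 ≈ 0.0336 < 1. So this is Case 3: T(n) = Θ(f(n)) = Θ(n^4).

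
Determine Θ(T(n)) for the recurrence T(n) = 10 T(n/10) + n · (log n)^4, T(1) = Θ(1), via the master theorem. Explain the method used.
T(n) = Θ(n · (log n)^5)

Here log_10 10 = 1 and f(n) = n · (log n)^4 = Θ(n^(log_10 10) · (log n)^4). This is the extended Case 2 of the master theorem (f matches the critical exponent up to log factors), giving T(n) = Θ(n^(log_10 10) · (log n)^(4+1)) = Θ(n · (log n)^5).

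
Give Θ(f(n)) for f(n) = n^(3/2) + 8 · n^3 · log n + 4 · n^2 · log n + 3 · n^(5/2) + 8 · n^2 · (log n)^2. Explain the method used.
f(n) ∈ Θ(n^3 · log n)

Compare the terms by growth order. For large n, n^a · (log n)^b dominates n^a' · (log n)^b' iff a > a', or (a = a' and b > b'). Ranking the 5 terms shows the dominant one is 8 · n^3 · log n. Hence f(n) ∈ Θ(n^3 · log n).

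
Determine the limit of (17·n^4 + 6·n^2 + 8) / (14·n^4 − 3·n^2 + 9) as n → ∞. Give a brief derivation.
lim = 17/14

For large n the leading n^4 terms dominate both numerator and denominator. Dividing top and bottom by n^4, every other term tends to 0, leaving 17/14.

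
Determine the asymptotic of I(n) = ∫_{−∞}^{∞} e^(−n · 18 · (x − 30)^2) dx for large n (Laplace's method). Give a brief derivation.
I(n) = sqrt(π/(18n))

Here φ(x) = 18 · (x − 30)^2 has its unique minimum at x* = 30 with φ(x*) = 0 and φ''(x*) = 36. Laplace's method gives
  I(n) ~ e^(−n φ(x*)) · sqrt(2π / (n · φ''(x*))) = sqrt(2π / (36n)) = sqrt(π/(18n)).
This is exact: substituting u = (x − 30)·sqrt(18n) gives I(n) = (1/sqrt(18n)) ∫_{−∞}^{∞} e^(−u^2) du = sqrt(π/(18n)).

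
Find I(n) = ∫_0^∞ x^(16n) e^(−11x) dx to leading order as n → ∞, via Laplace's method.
I(n) ~ (sqrt(2π·16n) / 11) · (16n/(11e))^(16n)

Write the integrand as exp(16n ln x − 11x) and set f(x) = 16n ln x − 11x. Then f'(x) = 16n/x − 11 = 0 at x* = 16n/11, and f''(x*) = −16n/x*^2 = −11^2/(16n). Laplace's method (interior maximum) gives
  I(n) ~ e^(f(x*)) · sqrt(2π / |f''(x*)|)
        = exp(16n ln(16n/11) − 16n) · sqrt(2π · 16n / 11^2)
        = (16n/11)^(16n) e^(−16n) · sqrt(2π·16n) / 11
        = (sqrt(2π·16n) / 11) · (16n/(11e))^(16n).
This matches Γ(16n+1)/11^(16n+1) with Stirling applied to Γ.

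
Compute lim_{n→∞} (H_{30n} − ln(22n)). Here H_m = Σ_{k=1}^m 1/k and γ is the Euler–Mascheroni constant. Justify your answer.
lim = ln(15/11) + γ

By Euler-Maclaurin, H_m = ln m + γ + O(1/m). So
  H_{30n} − ln(22n) = ln(30n) + γ − ln(22n) + O(1/n)
                       = ln(30/22) + γ + O(1/n).
Hence the limit is ln(30/22) + γ (= ln(15/11)).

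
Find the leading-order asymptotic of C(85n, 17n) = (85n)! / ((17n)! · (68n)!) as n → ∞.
C(85n, 17n) ~ (3125/256)^(17n) · sqrt(5/(8π·17n))

Write N = 17n. Apply Stirling to each factorial:
  (5N)! ~ sqrt(2π·5N) · (5N/e)^(5N),
  N! ~ sqrt(2π N) · (N/e)^N,
  (4N)! ~ sqrt(2π·4N) · (4N/e)^(4N).
The exponential factors combine to (5N)^(5N) / (N^N · (4N)^(4N)) = 5^(5N)/4^(4N) = (5^5/4^4)^N = (3125/256)^N.
The square-root prefactors combine to sqrt(2π·5N) / (sqrt(2π N)·sqrt(2π·4N)) = sqrt(5 / (2π·4·N)) = sqrt(5/(8π·17n)).
Substituting N = 17n: C(85n, 17n) ~ (3125/256)^(17n) · sqrt(5/(8π·17n)).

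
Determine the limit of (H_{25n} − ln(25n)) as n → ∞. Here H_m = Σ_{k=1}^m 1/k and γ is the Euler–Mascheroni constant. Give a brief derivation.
lim = γ

By Euler-Maclaurin, H_m = ln m + γ + O(1/m). So
  H_{25n} − ln(25n) = ln(25n) + γ − ln(25n) + O(1/n)
                       = ln(25/25) + γ + O(1/n).
Hence the limit is γ (since ln 1 = 0).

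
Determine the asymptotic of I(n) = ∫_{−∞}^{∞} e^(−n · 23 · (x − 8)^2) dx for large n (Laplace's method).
I(n) = sqrt(π/(23n))

Here φ(x) = 23 · (x − 8)^2 has its unique minimum at x* = 8 with φ(x*) = 0 and φ''(x*) = 46. Laplace's method gives
  I(n) ~ e^(−n φ(x*)) · sqrt(2π / (n · φ''(x*))) = sqrt(2π / (46n)) = sqrt(π/(23n)).
This is exact: substituting u = (x − 8)·sqrt(23n) gives I(n) = (1/sqrt(23n)) ∫_{−∞}^{∞} e^(−u^2) du = sqrt(π/(23n)).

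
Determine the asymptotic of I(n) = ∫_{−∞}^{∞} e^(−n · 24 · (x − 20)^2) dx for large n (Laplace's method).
I(n) = sqrt(π/(24n))

Here φ(x) = 24 · (x − 20)^2 has its unique minimum at x* = 20 with φ(x*) = 0 and φ''(x*) = 48. Laplace's method gives
  I(n) ~ e^(−n φ(x*)) · sqrt(2π / (n · φ''(x*))) = sqrt(2π / (48n)) = sqrt(π/(24n)).
This is exact: substituting u = (x − 20)·sqrt(24n) gives I(n) = (1/sqrt(24n)) ∫_{−∞}^{∞} e^(−u^2) du = sqrt(π/(24n)).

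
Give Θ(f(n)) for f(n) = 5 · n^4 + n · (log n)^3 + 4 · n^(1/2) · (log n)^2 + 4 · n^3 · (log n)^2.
f(n) ∈ Θ(n^4)

Compare the terms by growth order. For large n, n^a · (log n)^b dominates n^a' · (log n)^b' iff a > a', or (a = a' and b > b'). Ranking the 4 terms shows the dominant one is 5 · n^4. Hence f(n) ∈ Θ(n^4).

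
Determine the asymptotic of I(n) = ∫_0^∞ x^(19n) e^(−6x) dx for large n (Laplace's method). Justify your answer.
I(n) ~ (sqrt(2π·19n) / 6) · (19n/(6e))^(19n)

Write the integrand as exp(19n ln x − 6x) and set f(x) = 19n ln x − 6x. Then f'(x) = 19n/x − 6 = 0 at x* = 19n/6, and f''(x*) = −19n/x*^2 = −6^2/(19n). Laplace's method (interior maximum) gives
  I(n) ~ e^(f(x*)) · sqrt(2π / |f''(x*)|)
        = exp(19n ln(19n/6) − 19n) · sqrt(2π · 19n / 6^2)
        = (19n/6)^(19n) e^(−19n) · sqrt(2π·19n) / 6
        = (sqrt(2π·19n) / 6) · (19n/(6e))^(19n).
This matches Γ(19n+1)/6^(19n+1) with Stirling applied to Γ.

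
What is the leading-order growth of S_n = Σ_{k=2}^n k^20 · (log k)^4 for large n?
S_n ~ n^21 · (log n)^4 / 21

By integral comparison, S_n = ∫_1^n x^20 · (log x)^4 dx + O(n^20 · (log n)^4). For the integral, the leading term of ∫_1^n x^20 (log x)^4 dx is n^21/21 · (log n)^4 (by repeated integration by parts; each step lowers the log-exponent and produces a relatively O(1/log n) correction). Hence S_n ~ n^21 · (log n)^4 / 21.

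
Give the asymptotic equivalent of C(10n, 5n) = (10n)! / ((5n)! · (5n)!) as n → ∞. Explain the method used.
C(10n, 5n) ~ (4)^(5n) · sqrt(1/(π·5n))

Write N = 5n. Apply Stirling to each factorial:
  (2N)! ~ sqrt(2π·2N) · (2N/e)^(2N),
  N! ~ sqrt(2π N) · (N/e)^N,
  (1N)! ~ sqrt(2π·1N) · (1N/e)^(1N).
The exponential factors combine to (2N)^(2N) / (N^N · (1N)^(1N)) = 2^(2N)/1^(1N) = (2^2/1^1)^N = (4)^N.
The square-root prefactors combine to sqrt(2π·2N) / (sqrt(2π N)·sqrt(2π·1N)) = sqrt(2 / (2π·1·N)) = sqrt(1/(π·5n)).
Substituting N = 5n: C(10n, 5n) ~ (4)^(5n) · sqrt(1/(π·5n)).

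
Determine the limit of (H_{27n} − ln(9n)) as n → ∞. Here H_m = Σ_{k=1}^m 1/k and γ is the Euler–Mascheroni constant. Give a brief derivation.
lim = ln 3 + γ

By Euler-Maclaurin, H_m = ln m + γ + O(1/m). So
  H_{27n} − ln(9n) = ln(27n) + γ − ln(9n) + O(1/n)
                       = ln(27/9) + γ + O(1/n).
Hence the limit is ln(27/9) + γ (= ln 3).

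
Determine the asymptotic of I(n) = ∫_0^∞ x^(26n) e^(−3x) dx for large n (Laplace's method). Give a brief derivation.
I(n) ~ (sqrt(2π·26n) / 3) · (26n/(3e))^(26n)

Write the integrand as exp(26n ln x − 3x) and set f(x) = 26n ln x − 3x. Then f'(x) = 26n/x − 3 = 0 at x* = 26n/3, and f''(x*) = −26n/x*^2 = −3^2/(26n). Laplace's method (interior maximum) gives
  I(n) ~ e^(f(x*)) · sqrt(2π / |f''(x*)|)
        = exp(26n ln(26n/3) − 26n) · sqrt(2π · 26n / 3^2)
        = (26n/3)^(26n) e^(−26n) · sqrt(2π·26n) / 3
        = (sqrt(2π·26n) / 3) · (26n/(3e))^(26n).
This matches Γ(26n+1)/3^(26n+1) with Stirling applied to Γ.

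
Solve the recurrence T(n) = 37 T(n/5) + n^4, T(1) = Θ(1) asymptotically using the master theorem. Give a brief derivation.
T(n) = Θ(n^4)

log_5 37 ≈ 2.244. f(n) = n^4 dominates n^(log_5 37) since 4 > 2.244, and the regularity condition a·f(n/b) = 37·(n/5)^4 = (37/625)·n^4 ≤ c·f(n) holds with c = 37/625 ≈ 0.0592 < 1. So this is Case 3: T(n) = Θ(f(n)) = Θ(n^4).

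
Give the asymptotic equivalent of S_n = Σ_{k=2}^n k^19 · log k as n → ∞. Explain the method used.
S_n ~ n^20 log n / 20 − n^20 / 400

By integral comparison, S_n = ∫_1^n x^19 · log x dx + O(n^19 · log n). For the integral, ∫ x^19 log x dx = n^20 log n / 20 − n^20/400 (integration by parts). Hence S_n ~ n^20 log n / 20 − n^20 / 400.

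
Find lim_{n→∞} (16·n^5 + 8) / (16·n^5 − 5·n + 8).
lim = 16/16 = 1

For large n the leading n^5 terms dominate both numerator and denominator. Dividing top and bottom by n^5, every other term tends to 0, leaving 16/16 = 1.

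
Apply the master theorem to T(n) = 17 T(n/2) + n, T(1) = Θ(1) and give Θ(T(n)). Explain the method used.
T(n) = Θ(n^(log_2 17))

Master theorem: compare f(n) = n to n^(log_2 17) where log_2 17 ≈ 4.087. Since 1 < log_2 17, we have f(n) = O(n^(log_2 17 − ε)) for some ε > 0 — Case 1. Hence T(n) = Θ(n^(log_2 17)).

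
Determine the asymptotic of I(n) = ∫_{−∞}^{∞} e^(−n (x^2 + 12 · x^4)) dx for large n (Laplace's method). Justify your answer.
I(n) ~ sqrt(π/n)

φ(x) = x^2 + 12 · x^4 has its unique global minimum at x* = 0 (since φ'(x) = 2x + 48x^3 = 0 only at x = 0 for real x with both coefficients positive, and φ → ∞ as |x| → ∞). At x* = 0, φ(0) = 0 and φ''(0) = 2. Laplace's method then gives
  I(n) ~ sqrt(2π / (n · φ''(0))) · e^(−n φ(0)) = sqrt(2π / (2n)) = sqrt(π/n).
The 12 · x^4 term contributes only at subleading order (an O(1/n) relative correction).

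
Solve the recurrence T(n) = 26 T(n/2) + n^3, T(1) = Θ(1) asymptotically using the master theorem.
T(n) = Θ(n^(log_2 26))

Master theorem: compare f(n) = n^3 to n^(log_2 26) where log_2 26 ≈ 4.700. Since 3 < log_2 26, we have f(n) = O(n^(log_2 26 − ε)) for some ε > 0 — Case 1. Hence T(n) = Θ(n^(log_2 26)).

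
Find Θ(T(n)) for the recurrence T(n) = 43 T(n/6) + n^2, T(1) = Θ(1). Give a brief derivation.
T(n) = Θ(n^(log_6 43))

Master theorem: compare f(n) = n^2 to n^(log_6 43) where log_6 43 ≈ 2.099. Since 2 < log_6 43, we have f(n) = O(n^(log_6 43 − ε)) for some ε > 0 — Case 1. Hence T(n) = Θ(n^(log_6 43)).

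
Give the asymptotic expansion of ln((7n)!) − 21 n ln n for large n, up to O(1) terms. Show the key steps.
ln((7n)!) − 21 n ln n = −14 n ln n + 7(ln 7 − 1) n + (1/2) ln(2π·7n) + O(1/n)

Stirling: ln((7n)!) = 7n ln(7n) − 7n + (1/2) ln(2π·7n) + O(1/n).
Expand 7n ln(7n) = 7n (ln n + ln 7) = 7n ln n + 7n ln 7.
Subtract 21n ln n: leading term is (7 − 21) n ln n = −14 n ln n. The next term is 7n ln 7 − 7n = 7(ln 7 − 1) n. Then the (1/2) ln(2π·7n) correction.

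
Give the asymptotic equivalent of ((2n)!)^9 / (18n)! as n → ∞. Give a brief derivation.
((2n)!)^9/(18n)! ~ ((2π·2n)^(8/2) / 3) · 9^(−9·2n)  →  0

Write N = 2n. Stirling: N! ~ sqrt(2π N)(N/e)^N and (9N)! ~ sqrt(2π·9N)·(9N/e)^(9N).
  (N!)^9/(9N)! ~ (2π N)^(9/2) (N/e)^(9N) / [sqrt(2π·9N) (9N/e)^(9N)]
     = (2π N)^(9/2) / sqrt(2π·9N) · (N/(9N))^(9N)
     = (2π N)^((9−1)/2) / 3 · 9^(−9N).
Since 9^9 > 1, the factor 9^(−9N) decays exponentially, so the ratio → 0. Substituting N = 2n gives the stated form.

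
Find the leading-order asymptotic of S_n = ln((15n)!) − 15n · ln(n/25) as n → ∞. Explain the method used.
S_n ~ 15n · (ln 375 − 1) + O(ln n)

Stirling: ln((15n)!) = 15n ln(15n) − 15n + O(ln n).
  S_n = 15n ln(15n) − 15n − 15n ln(n/25) + O(ln n)
      = 15n ln(15n) − 15n ln n + 15n ln 25 − 15n + O(ln n)
      = 15n ln 15 + 15n ln 25 − 15n + O(ln n)
      = 15n (ln 375 − 1) + O(ln n).
Numerically ln(375) − 1 ≈ 4.9269.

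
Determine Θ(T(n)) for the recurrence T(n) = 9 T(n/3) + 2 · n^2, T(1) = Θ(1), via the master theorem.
T(n) = Θ(n^2 log n)

log_3 9 = 2, and f(n) = 2 · n^2 = Θ(n^(log_3 9)). This is Case 2 of the master theorem: T(n) = Θ(f(n) · log n) = Θ(n^2 log n).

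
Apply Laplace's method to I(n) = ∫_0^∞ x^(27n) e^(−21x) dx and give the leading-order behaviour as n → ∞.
I(n) ~ (sqrt(2π·27n) / 21) · (27n/(21e))^(27n)

Write the integrand as exp(27n ln x − 21x) and set f(x) = 27n ln x − 21x. Then f'(x) = 27n/x − 21 = 0 at x* = 27n/21, and f''(x*) = −27n/x*^2 = −21^2/(27n). Laplace's method (interior maximum) gives
  I(n) ~ e^(f(x*)) · sqrt(2π / |f''(x*)|)
        = exp(27n ln(27n/21) − 27n) · sqrt(2π · 27n / 21^2)
        = (27n/21)^(27n) e^(−27n) · sqrt(2π·27n) / 21
        = (sqrt(2π·27n) / 21) · (27n/(21e))^(27n).
This matches Γ(27n+1)/21^(27n+1) with Stirling applied to Γ.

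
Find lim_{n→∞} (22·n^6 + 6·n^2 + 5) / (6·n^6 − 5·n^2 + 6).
lim = 22/6 = 11/3

For large n the leading n^6 terms dominate both numerator and denominator. Dividing top and bottom by n^6, every other term tends to 0, leaving 22/6 = 11/3.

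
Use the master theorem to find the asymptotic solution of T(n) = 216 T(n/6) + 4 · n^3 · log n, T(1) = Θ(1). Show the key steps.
T(n) = Θ(n^3 · (log n)^2)

Here log_6 216 = 3 and f(n) = 4 · n^3 · log n = Θ(n^(log_6 216) · (log n)^1). This is the extended Case 2 of the master theorem (f matches the critical exponent up to log factors), giving T(n) = Θ(n^(log_6 216) · (log n)^(1+1)) = Θ(n^3 · (log n)^2).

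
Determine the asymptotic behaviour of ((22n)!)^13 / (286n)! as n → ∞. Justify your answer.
((22n)!)^13/(286n)! ~ ((2π·22n)^(12/2) / sqrt(13)) · 13^(−13·22n)  →  0

Write N = 22n. Stirling: N! ~ sqrt(2π N)(N/e)^N and (13N)! ~ sqrt(2π·13N)·(13N/e)^(13N).
  (N!)^13/(13N)! ~ (2π N)^(13/2) (N/e)^(13N) / [sqrt(2π·13N) (13N/e)^(13N)]
     = (2π N)^(13/2) / sqrt(2π·13N) · (N/(13N))^(13N)
     = (2π N)^((13−1)/2) / sqrt(13) · 13^(−13N).
Since 13^13 > 1, the factor 13^(−13N) decays exponentially, so the ratio → 0. Substituting N = 22n gives the stated form.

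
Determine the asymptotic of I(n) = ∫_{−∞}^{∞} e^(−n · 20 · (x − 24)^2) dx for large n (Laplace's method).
I(n) = sqrt(π/(20n))

Here φ(x) = 20 · (x − 24)^2 has its unique minimum at x* = 24 with φ(x*) = 0 and φ''(x*) = 40. Laplace's method gives
  I(n) ~ e^(−n φ(x*)) · sqrt(2π / (n · φ''(x*))) = sqrt(2π / (40n)) = sqrt(π/(20n)).
This is exact: substituting u = (x − 24)·sqrt(20n) gives I(n) = (1/sqrt(20n)) ∫_{−∞}^{∞} e^(−u^2) du = sqrt(π/(20n)).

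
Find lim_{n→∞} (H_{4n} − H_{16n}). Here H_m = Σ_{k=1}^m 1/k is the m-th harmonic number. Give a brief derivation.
lim = ln(4/16) = −ln 4

Euler-Maclaurin gives H_m = ln m + γ + 1/(2m) + O(1/m^2). The γ and O(1/m) terms cancel in the difference:
  H_{4n} − H_{16n} = ln(4n) − ln(16n) + O(1/n) = ln(4/16) + O(1/n).
Hence the limit is ln(4/16) = −ln 4.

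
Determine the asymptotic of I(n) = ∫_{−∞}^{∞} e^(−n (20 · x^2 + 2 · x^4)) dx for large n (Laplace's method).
I(n) ~ sqrt(π/(20n))

φ(x) = 20 · x^2 + 2 · x^4 has its unique global minimum at x* = 0 (since φ'(x) = 40x + 8x^3 = 0 only at x = 0 for real x with both coefficients positive, and φ → ∞ as |x| → ∞). At x* = 0, φ(0) = 0 and φ''(0) = 40. Laplace's method then gives
  I(n) ~ sqrt(2π / (n · φ''(0))) · e^(−n φ(0)) = sqrt(2π / (40n)) = sqrt(π/(20n)).
The 2 · x^4 term contributes only at subleading order (an O(1/n) relative correction).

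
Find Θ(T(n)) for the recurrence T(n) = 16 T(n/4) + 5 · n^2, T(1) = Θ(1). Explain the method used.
T(n) = Θ(n^2 log n)

log_4 16 = 2, and f(n) = 5 · n^2 = Θ(n^(log_4 16)). This is Case 2 of the master theorem: T(n) = Θ(f(n) · log n) = Θ(n^2 log n).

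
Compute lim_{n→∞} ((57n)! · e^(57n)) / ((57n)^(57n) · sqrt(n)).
lim = sqrt(2π·57)

Stirling: (57n)! ~ sqrt(2π·57n) · (57n/e)^(57n). Hence
  (57n)! · e^(57n) / (57n)^(57n) ~ sqrt(2π·57n).
Dividing by sqrt(n): sqrt(2π·57n) / sqrt(n) = sqrt(2π·57) · n^((1−1)/2), so the limit is sqrt(2π·57).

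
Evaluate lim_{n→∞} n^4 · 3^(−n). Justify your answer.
lim = 0

Exponentials with base > 1 dominate every fixed polynomial: for any fixed c, n^c / 3^n → 0 as n → ∞ (e.g. by the ratio test, or by writing 3^n = e^(n ln 3) and noting e^(n ln 3) / n^c → ∞). Hence n^4 · 3^(−n) = n^4 / 3^n → 0.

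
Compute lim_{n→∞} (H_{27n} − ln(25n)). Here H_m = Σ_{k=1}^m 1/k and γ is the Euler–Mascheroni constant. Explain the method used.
lim = ln(27/25) + γ

By Euler-Maclaurin, H_m = ln m + γ + O(1/m). So
  H_{27n} − ln(25n) = ln(27n) + γ − ln(25n) + O(1/n)
                       = ln(27/25) + γ + O(1/n).
Hence the limit is ln(27/25) + γ.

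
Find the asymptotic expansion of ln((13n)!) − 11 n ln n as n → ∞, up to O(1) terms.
ln((13n)!) − 11 n ln n = 2 n ln n + 13(ln 13 − 1) n + (1/2) ln(2π·13n) + O(1/n)

Stirling: ln((13n)!) = 13n ln(13n) − 13n + (1/2) ln(2π·13n) + O(1/n).
Expand 13n ln(13n) = 13n (ln n + ln 13) = 13n ln n + 13n ln 13.
Subtract 11n ln n: leading term is (13 − 11) n ln n = 2 n ln n. The next term is 13n ln 13 − 13n = 13(ln 13 − 1) n. Then the (1/2) ln(2π·13n) correction.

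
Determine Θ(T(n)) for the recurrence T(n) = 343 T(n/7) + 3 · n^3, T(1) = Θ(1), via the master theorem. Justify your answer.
T(n) = Θ(n^3 log n)

log_7 343 = 3, and f(n) = 3 · n^3 = Θ(n^(log_7 343)). This is Case 2 of the master theorem: T(n) = Θ(f(n) · log n) = Θ(n^3 log n).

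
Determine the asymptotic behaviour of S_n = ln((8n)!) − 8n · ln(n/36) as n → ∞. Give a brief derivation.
S_n ~ 8n · (ln 288 − 1) + O(ln n)

Stirling: ln((8n)!) = 8n ln(8n) − 8n + O(ln n).
  S_n = 8n ln(8n) − 8n − 8n ln(n/36) + O(ln n)
      = 8n ln(8n) − 8n ln n + 8n ln 36 − 8n + O(ln n)
      = 8n ln 8 + 8n ln 36 − 8n + O(ln n)
      = 8n (ln 288 − 1) + O(ln n).
Numerically ln(288) − 1 ≈ 4.6630.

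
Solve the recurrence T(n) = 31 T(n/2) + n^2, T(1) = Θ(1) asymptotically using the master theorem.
T(n) = Θ(n^(log_2 31))

Master theorem: compare f(n) = n^2 to n^(log_2 31) where log_2 31 ≈ 4.954. Since 2 < log_2 31, we have f(n) = O(n^(log_2 31 − ε)) for some ε > 0 — Case 1. Hence T(n) = Θ(n^(log_2 31)).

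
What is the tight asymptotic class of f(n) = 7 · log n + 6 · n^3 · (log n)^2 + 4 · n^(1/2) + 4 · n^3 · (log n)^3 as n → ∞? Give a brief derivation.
f(n) ∈ Θ(n^3 · (log n)^3)

Compare the terms by growth order. For large n, n^a · (log n)^b dominates n^a' · (log n)^b' iff a > a', or (a = a' and b > b'). Ranking the 4 terms shows the dominant one is 4 · n^3 · (log n)^3. Hence f(n) ∈ Θ(n^3 · (log n)^3).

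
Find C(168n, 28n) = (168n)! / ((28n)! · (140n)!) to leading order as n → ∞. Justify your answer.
C(168n, 28n) ~ (46656/3125)^(28n) · sqrt(3/(5π·28n))

Write N = 28n. Apply Stirling to each factorial:
  (6N)! ~ sqrt(2π·6N) · (6N/e)^(6N),
  N! ~ sqrt(2π N) · (N/e)^N,
  (5N)! ~ sqrt(2π·5N) · (5N/e)^(5N).
The exponential factors combine to (6N)^(6N) / (N^N · (5N)^(5N)) = 6^(6N)/5^(5N) = (6^6/5^5)^N = (46656/3125)^N.
The square-root prefactors combine to sqrt(2π·6N) / (sqrt(2π N)·sqrt(2π·5N)) = sqrt(6 / (2π·5·N)) = sqrt(3/(5π·28n)).
Substituting N = 28n: C(168n, 28n) ~ (46656/3125)^(28n) · sqrt(3/(5π·28n)).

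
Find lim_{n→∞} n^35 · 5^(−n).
lim = 0

Exponentials with base > 1 dominate every fixed polynomial: for any fixed c, n^c / 5^n → 0 as n → ∞ (e.g. by the ratio test, or by writing 5^n = e^(n ln 5) and noting e^(n ln 5) / n^c → ∞). Hence n^35 · 5^(−n) = n^35 / 5^n → 0.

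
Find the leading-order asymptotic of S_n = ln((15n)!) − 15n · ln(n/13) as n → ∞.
S_n ~ 15n · (ln 195 − 1) + O(ln n)

Stirling: ln((15n)!) = 15n ln(15n) − 15n + O(ln n).
  S_n = 15n ln(15n) − 15n − 15n ln(n/13) + O(ln n)
      = 15n ln(15n) − 15n ln n + 15n ln 13 − 15n + O(ln n)
      = 15n ln 15 + 15n ln 13 − 15n + O(ln n)
      = 15n (ln 195 − 1) + O(ln n).
Numerically ln(195) − 1 ≈ 4.2730.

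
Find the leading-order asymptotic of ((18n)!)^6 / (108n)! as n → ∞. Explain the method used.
((18n)!)^6/(108n)! ~ ((2π·18n)^(5/2) / sqrt(6)) · 6^(−6·18n)  →  0

Write N = 18n. Stirling: N! ~ sqrt(2π N)(N/e)^N and (6N)! ~ sqrt(2π·6N)·(6N/e)^(6N).
  (N!)^6/(6N)! ~ (2π N)^(6/2) (N/e)^(6N) / [sqrt(2π·6N) (6N/e)^(6N)]
     = (2π N)^(6/2) / sqrt(2π·6N) · (N/(6N))^(6N)
     = (2π N)^((6−1)/2) / sqrt(6) · 6^(−6N).
Since 6^6 > 1, the factor 6^(−6N) decays exponentially, so the ratio → 0. Substituting N = 18n gives the stated form.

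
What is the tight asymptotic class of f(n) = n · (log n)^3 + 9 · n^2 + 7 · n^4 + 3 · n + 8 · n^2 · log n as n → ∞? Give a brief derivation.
f(n) ∈ Θ(n^4)

Compare the terms by growth order. For large n, n^a · (log n)^b dominates n^a' · (log n)^b' iff a > a', or (a = a' and b > b'). Ranking the 5 terms shows the dominant one is 7 · n^4. Hence f(n) ∈ Θ(n^4).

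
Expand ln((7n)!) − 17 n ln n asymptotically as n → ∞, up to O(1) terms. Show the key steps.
ln((7n)!) − 17 n ln n = −10 n ln n + 7(ln 7 − 1) n + (1/2) ln(2π·7n) + O(1/n)

Stirling: ln((7n)!) = 7n ln(7n) − 7n + (1/2) ln(2π·7n) + O(1/n).
Expand 7n ln(7n) = 7n (ln n + ln 7) = 7n ln n + 7n ln 7.
Subtract 17n ln n: leading term is (7 − 17) n ln n = −10 n ln n. The next term is 7n ln 7 − 7n = 7(ln 7 − 1) n. Then the (1/2) ln(2π·7n) correction.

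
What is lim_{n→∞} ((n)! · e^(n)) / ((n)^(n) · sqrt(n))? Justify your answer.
lim = sqrt(2π)

Stirling: (n)! ~ sqrt(2π·n) · (n/e)^(n). Hence
  (n)! · e^(n) / (n)^(n) ~ sqrt(2π·n).
Dividing by sqrt(n): sqrt(2π·n) / sqrt(n) = sqrt(2π) · n^((1−1)/2), so the limit is sqrt(2π).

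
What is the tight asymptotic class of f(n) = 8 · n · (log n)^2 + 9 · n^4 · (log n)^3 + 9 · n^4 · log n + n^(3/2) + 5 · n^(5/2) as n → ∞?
f(n) ∈ Θ(n^4 · (log n)^3)

Compare the terms by growth order. For large n, n^a · (log n)^b dominates n^a' · (log n)^b' iff a > a', or (a = a' and b > b'). Ranking the 5 terms shows the dominant one is 9 · n^4 · (log n)^3. Hence f(n) ∈ Θ(n^4 · (log n)^3).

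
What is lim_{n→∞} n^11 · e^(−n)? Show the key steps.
lim = 0

Exponentials with base > 1 dominate every fixed polynomial: for any fixed c, n^c / e^n → 0 as n → ∞ (e.g. by the ratio test, or since e^n grows faster than any power of n). Hence n^11 · e^(−n) = n^11 / e^n → 0.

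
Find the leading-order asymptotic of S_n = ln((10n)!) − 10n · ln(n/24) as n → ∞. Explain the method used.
S_n ~ 10n · (ln 240 − 1) + O(ln n)

Stirling: ln((10n)!) = 10n ln(10n) − 10n + O(ln n).
  S_n = 10n ln(10n) − 10n − 10n ln(n/24) + O(ln n)
      = 10n ln(10n) − 10n ln n + 10n ln 24 − 10n + O(ln n)
      = 10n ln 10 + 10n ln 24 − 10n + O(ln n)
      = 10n (ln 240 − 1) + O(ln n).
Numerically ln(240) − 1 ≈ 4.4806.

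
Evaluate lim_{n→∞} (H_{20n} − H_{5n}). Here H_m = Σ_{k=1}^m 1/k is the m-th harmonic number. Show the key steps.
lim = ln(20/5) = ln 4

Euler-Maclaurin gives H_m = ln m + γ + 1/(2m) + O(1/m^2). The γ and O(1/m) terms cancel in the difference:
  H_{20n} − H_{5n} = ln(20n) − ln(5n) + O(1/n) = ln(20/5) + O(1/n).
Hence the limit is ln(20/5) = ln 4.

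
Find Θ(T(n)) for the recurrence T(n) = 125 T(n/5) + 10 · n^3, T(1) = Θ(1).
T(n) = Θ(n^3 log n)

log_5 125 = 3, and f(n) = 10 · n^3 = Θ(n^(log_5 125)). This is Case 2 of the master theorem: T(n) = Θ(f(n) · log n) = Θ(n^3 log n).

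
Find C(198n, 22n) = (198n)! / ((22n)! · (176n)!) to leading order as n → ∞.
C(198n, 22n) ~ (387420489/16777216)^(22n) · sqrt(9/(16π·22n))

Write N = 22n. Apply Stirling to each factorial:
  (9N)! ~ sqrt(2π·9N) · (9N/e)^(9N),
  N! ~ sqrt(2π N) · (N/e)^N,
  (8N)! ~ sqrt(2π·8N) · (8N/e)^(8N).
The exponential factors combine to (9N)^(9N) / (N^N · (8N)^(8N)) = 9^(9N)/8^(8N) = (9^9/8^8)^N = (387420489/16777216)^N.
The square-root prefactors combine to sqrt(2π·9N) / (sqrt(2π N)·sqrt(2π·8N)) = sqrt(9 / (2π·8·N)) = sqrt(9/(16π·22n)).
Substituting N = 22n: C(198n, 22n) ~ (387420489/16777216)^(22n) · sqrt(9/(16π·22n)).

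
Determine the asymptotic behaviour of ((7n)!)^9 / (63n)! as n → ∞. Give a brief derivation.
((7n)!)^9/(63n)! ~ ((2π·7n)^(8/2) / 3) · 9^(−9·7n)  →  0

Write N = 7n. Stirling: N! ~ sqrt(2π N)(N/e)^N and (9N)! ~ sqrt(2π·9N)·(9N/e)^(9N).
  (N!)^9/(9N)! ~ (2π N)^(9/2) (N/e)^(9N) / [sqrt(2π·9N) (9N/e)^(9N)]
     = (2π N)^(9/2) / sqrt(2π·9N) · (N/(9N))^(9N)
     = (2π N)^((9−1)/2) / 3 · 9^(−9N).
Since 9^9 > 1, the factor 9^(−9N) decays exponentially, so the ratio → 0. Substituting N = 7n gives the stated form.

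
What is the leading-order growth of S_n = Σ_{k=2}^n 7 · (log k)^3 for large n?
S_n ~ 7 · n · (log n)^3

By integral comparison, S_n = ∫_1^n 7 · (log x)^3 dx + O((log n)^3). For the integral, the leading term of ∫_1^n (log x)^3 dx is n · (log n)^3 (by repeated integration by parts; each step lowers the log-exponent and produces a relatively O(1/log n) correction). Hence S_n ~ 7 · n · (log n)^3.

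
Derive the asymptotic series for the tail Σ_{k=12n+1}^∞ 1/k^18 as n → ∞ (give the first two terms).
Σ_{k>12n} 1/k^18 = 1/(17 · (12n)^17) − 1/(2 · (12n)^18) + O(1/(12n)^19)

Compare to the integral: ∫_{12n}^∞ x^(−18) dx = [−x^(−17)/17]_{12n}^∞ = 1/((18−1)·(12n)^17). The Euler-Maclaurin correction adds −f(12n)/2 = −1/(2·(12n)^18). Euler-Maclaurin then gives
  Σ_{k>12n} 1/k^18 = ∫_{12n}^∞ dx/x^18 − 1/(2·(12n)^18) + O(1/(12n)^19).
(Equivalently this is ζ(18) − Σ_{k≤12n} 1/k^18.)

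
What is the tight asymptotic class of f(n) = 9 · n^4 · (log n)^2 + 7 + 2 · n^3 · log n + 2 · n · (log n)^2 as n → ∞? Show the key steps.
f(n) ∈ Θ(n^4 · (log n)^2)

Compare the terms by growth order. For large n, n^a · (log n)^b dominates n^a' · (log n)^b' iff a > a', or (a = a' and b > b'). Ranking the 4 terms shows the dominant one is 9 · n^4 · (log n)^2. Hence f(n) ∈ Θ(n^4 · (log n)^2).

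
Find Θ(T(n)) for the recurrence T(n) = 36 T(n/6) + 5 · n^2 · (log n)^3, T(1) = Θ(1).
T(n) = Θ(n^2 · (log n)^4)

Here log_6 36 = 2 and f(n) = 5 · n^2 · (log n)^3 = Θ(n^(log_6 36) · (log n)^3). This is the extended Case 2 of the master theorem (f matches the critical exponent up to log factors), giving T(n) = Θ(n^(log_6 36) · (log n)^(3+1)) = Θ(n^2 · (log n)^4).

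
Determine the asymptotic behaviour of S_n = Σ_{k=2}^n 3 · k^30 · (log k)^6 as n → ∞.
S_n ~ 3 · n^31 · (log n)^6 / 31

By integral comparison, S_n = ∫_1^n 3 · x^30 · (log x)^6 dx + O(n^30 · (log n)^6). For the integral, the leading term of ∫_1^n x^30 (log x)^6 dx is n^31/31 · (log n)^6 (by repeated integration by parts; each step lowers the log-exponent and produces a relatively O(1/log n) correction). Hence S_n ~ 3 · n^31 · (log n)^6 / 31.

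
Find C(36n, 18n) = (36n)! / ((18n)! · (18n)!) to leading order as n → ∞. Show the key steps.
C(36n, 18n) ~ (4)^(18n) · sqrt(1/(π·18n))

Write N = 18n. Apply Stirling to each factorial:
  (2N)! ~ sqrt(2π·2N) · (2N/e)^(2N),
  N! ~ sqrt(2π N) · (N/e)^N,
  (1N)! ~ sqrt(2π·1N) · (1N/e)^(1N).
The exponential factors combine to (2N)^(2N) / (N^N · (1N)^(1N)) = 2^(2N)/1^(1N) = (2^2/1^1)^N = (4)^N.
The square-root prefactors combine to sqrt(2π·2N) / (sqrt(2π N)·sqrt(2π·1N)) = sqrt(2 / (2π·1·N)) = sqrt(1/(π·18n)).
Substituting N = 18n: C(36n, 18n) ~ (4)^(18n) · sqrt(1/(π·18n)).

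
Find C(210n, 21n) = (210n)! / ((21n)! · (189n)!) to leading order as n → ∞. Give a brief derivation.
C(210n, 21n) ~ (10000000000/387420489)^(21n) · sqrt(5/(9π·21n))

Write N = 21n. Apply Stirling to each factorial:
  (10N)! ~ sqrt(2π·10N) · (10N/e)^(10N),
  N! ~ sqrt(2π N) · (N/e)^N,
  (9N)! ~ sqrt(2π·9N) · (9N/e)^(9N).
The exponential factors combine to (10N)^(10N) / (N^N · (9N)^(9N)) = 10^(10N)/9^(9N) = (10^10/9^9)^N = (10000000000/387420489)^N.
The square-root prefactors combine to sqrt(2π·10N) / (sqrt(2π N)·sqrt(2π·9N)) = sqrt(10 / (2π·9·N)) = sqrt(5/(9π·21n)).
Substituting N = 21n: C(210n, 21n) ~ (10000000000/387420489)^(21n) · sqrt(5/(9π·21n)).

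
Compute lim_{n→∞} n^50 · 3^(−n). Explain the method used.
lim = 0

Exponentials with base > 1 dominate every fixed polynomial: for any fixed c, n^c / 3^n → 0 as n → ∞ (e.g. by the ratio test, or by writing 3^n = e^(n ln 3) and noting e^(n ln 3) / n^c → ∞). Hence n^50 · 3^(−n) = n^50 / 3^n → 0.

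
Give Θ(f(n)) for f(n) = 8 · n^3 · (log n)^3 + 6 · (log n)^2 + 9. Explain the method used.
f(n) ∈ Θ(n^3 · (log n)^3)

Compare the terms by growth order. For large n, n^a · (log n)^b dominates n^a' · (log n)^b' iff a > a', or (a = a' and b > b'). Ranking the 3 terms shows the dominant one is 8 · n^3 · (log n)^3. Hence f(n) ∈ Θ(n^3 · (log n)^3).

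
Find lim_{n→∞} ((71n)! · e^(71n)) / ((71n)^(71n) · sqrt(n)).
lim = sqrt(2π·71)

Stirling: (71n)! ~ sqrt(2π·71n) · (71n/e)^(71n). Hence
  (71n)! · e^(71n) / (71n)^(71n) ~ sqrt(2π·71n).
Dividing by sqrt(n): sqrt(2π·71n) / sqrt(n) = sqrt(2π·71) · n^((1−1)/2), so the limit is sqrt(2π·71).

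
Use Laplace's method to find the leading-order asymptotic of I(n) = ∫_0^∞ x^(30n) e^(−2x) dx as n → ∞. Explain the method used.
I(n) ~ (sqrt(2π·30n) / 2) · (30n/(2e))^(30n)

Write the integrand as exp(30n ln x − 2x) and set f(x) = 30n ln x − 2x. Then f'(x) = 30n/x − 2 = 0 at x* = 30n/2, and f''(x*) = −30n/x*^2 = −2^2/(30n). Laplace's method (interior maximum) gives
  I(n) ~ e^(f(x*)) · sqrt(2π / |f''(x*)|)
        = exp(30n ln(30n/2) − 30n) · sqrt(2π · 30n / 2^2)
        = (30n/2)^(30n) e^(−30n) · sqrt(2π·30n) / 2
        = (sqrt(2π·30n) / 2) · (30n/(2e))^(30n).
This matches Γ(30n+1)/2^(30n+1) with Stirling applied to Γ.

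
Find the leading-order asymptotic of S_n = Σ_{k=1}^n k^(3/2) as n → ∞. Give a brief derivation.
S_n ~ (2/5) · n^(5/2)

Integral comparison: Σ_{k=1}^n k^(3/2) = ∫_0^n x^(3/2) dx + O(n^(3/2)). The integral is n^(1 + 3/2) / (1 + 3/2) = n^((3+2)/2) / ((3+2)/2) = (2/5) · n^(5/2).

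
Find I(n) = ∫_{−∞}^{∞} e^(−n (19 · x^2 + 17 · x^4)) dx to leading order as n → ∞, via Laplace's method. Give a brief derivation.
I(n) ~ sqrt(π/(19n))

φ(x) = 19 · x^2 + 17 · x^4 has its unique global minimum at x* = 0 (since φ'(x) = 38x + 68x^3 = 0 only at x = 0 for real x with both coefficients positive, and φ → ∞ as |x| → ∞). At x* = 0, φ(0) = 0 and φ''(0) = 38. Laplace's method then gives
  I(n) ~ sqrt(2π / (n · φ''(0))) · e^(−n φ(0)) = sqrt(2π / (38n)) = sqrt(π/(19n)).
The 17 · x^4 term contributes only at subleading order (an O(1/n) relative correction).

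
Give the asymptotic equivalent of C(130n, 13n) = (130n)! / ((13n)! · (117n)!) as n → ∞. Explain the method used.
C(130n, 13n) ~ (10000000000/387420489)^(13n) · sqrt(5/(9π·13n))

Write N = 13n. Apply Stirling to each factorial:
  (10N)! ~ sqrt(2π·10N) · (10N/e)^(10N),
  N! ~ sqrt(2π N) · (N/e)^N,
  (9N)! ~ sqrt(2π·9N) · (9N/e)^(9N).
The exponential factors combine to (10N)^(10N) / (N^N · (9N)^(9N)) = 10^(10N)/9^(9N) = (10^10/9^9)^N = (10000000000/387420489)^N.
The square-root prefactors combine to sqrt(2π·10N) / (sqrt(2π N)·sqrt(2π·9N)) = sqrt(10 / (2π·9·N)) = sqrt(5/(9π·13n)).
Substituting N = 13n: C(130n, 13n) ~ (10000000000/387420489)^(13n) · sqrt(5/(9π·13n)).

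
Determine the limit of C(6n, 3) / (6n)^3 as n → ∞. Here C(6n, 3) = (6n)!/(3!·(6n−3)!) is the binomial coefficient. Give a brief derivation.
lim = 1/3! = 1/6

With N = 6n → ∞: C(N, 3) / N^3 = [N(N−1)…(N−2)] / (3! · N^3) = (1/3!) · 1 · (1 − 1/(6n)) · (1 − 2/(6n)). Each factor → 1 as N → ∞, so the limit is 1/3! = 1/6.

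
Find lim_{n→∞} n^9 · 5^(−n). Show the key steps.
lim = 0

Exponentials with base > 1 dominate every fixed polynomial: for any fixed c, n^c / 5^n → 0 as n → ∞ (e.g. by the ratio test, or by writing 5^n = e^(n ln 5) and noting e^(n ln 5) / n^c → ∞). Hence n^9 · 5^(−n) = n^9 / 5^n → 0.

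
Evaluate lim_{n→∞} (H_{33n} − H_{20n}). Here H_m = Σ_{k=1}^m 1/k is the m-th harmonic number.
lim = ln(33/20)

Euler-Maclaurin gives H_m = ln m + γ + 1/(2m) + O(1/m^2). The γ and O(1/m) terms cancel in the difference:
  H_{33n} − H_{20n} = ln(33n) − ln(20n) + O(1/n) = ln(33/20) + O(1/n).
Hence the limit is ln(33/20).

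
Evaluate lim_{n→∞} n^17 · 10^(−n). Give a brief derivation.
lim = 0

Exponentials with base > 1 dominate every fixed polynomial: for any fixed c, n^c / 10^n → 0 as n → ∞ (e.g. by the ratio test, or by writing 10^n = e^(n ln 10) and noting e^(n ln 10) / n^c → ∞). Hence n^17 · 10^(−n) = n^17 / 10^n → 0.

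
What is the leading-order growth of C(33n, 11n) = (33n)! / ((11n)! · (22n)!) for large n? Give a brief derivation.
C(33n, 11n) ~ (27/4)^(11n) · sqrt(3/(4π·11n))

Write N = 11n. Apply Stirling to each factorial:
  (3N)! ~ sqrt(2π·3N) · (3N/e)^(3N),
  N! ~ sqrt(2π N) · (N/e)^N,
  (2N)! ~ sqrt(2π·2N) · (2N/e)^(2N).
The exponential factors combine to (3N)^(3N) / (N^N · (2N)^(2N)) = 3^(3N)/2^(2N) = (3^3/2^2)^N = (27/4)^N.
The square-root prefactors combine to sqrt(2π·3N) / (sqrt(2π N)·sqrt(2π·2N)) = sqrt(3 / (2π·2·N)) = sqrt(3/(4π·11n)).
Substituting N = 11n: C(33n, 11n) ~ (27/4)^(11n) · sqrt(3/(4π·11n)).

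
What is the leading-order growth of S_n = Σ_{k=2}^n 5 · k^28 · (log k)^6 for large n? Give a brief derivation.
S_n ~ 5 · n^29 · (log n)^6 / 29

By integral comparison, S_n = ∫_1^n 5 · x^28 · (log x)^6 dx + O(n^28 · (log n)^6). For the integral, the leading term of ∫_1^n x^28 (log x)^6 dx is n^29/29 · (log n)^6 (by repeated integration by parts; each step lowers the log-exponent and produces a relatively O(1/log n) correction). Hence S_n ~ 5 · n^29 · (log n)^6 / 29.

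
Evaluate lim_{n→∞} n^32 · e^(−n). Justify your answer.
lim = 0

Exponentials with base > 1 dominate every fixed polynomial: for any fixed c, n^c / e^n → 0 as n → ∞ (e.g. by the ratio test, or since e^n grows faster than any power of n). Hence n^32 · e^(−n) = n^32 / e^n → 0.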